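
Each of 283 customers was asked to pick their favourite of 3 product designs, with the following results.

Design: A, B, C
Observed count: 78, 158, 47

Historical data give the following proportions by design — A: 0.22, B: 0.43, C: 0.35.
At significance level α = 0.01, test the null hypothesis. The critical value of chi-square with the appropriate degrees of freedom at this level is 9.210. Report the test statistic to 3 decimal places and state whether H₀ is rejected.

42.165; reject

Expected counts E_i = n·p_i: 283×0.22 = 62.26, 283×0.43 = 121.69, 283×0.35 = 99.05.
χ² = (78−62.26)²/62.26 + (158−121.69)²/121.69 + (47−99.05)²/99.05
   = 3.9792 + 10.8342 + 27.3519
Sum = 42.165
df = 2. Since 42.165 > 9.210, we reject H₀.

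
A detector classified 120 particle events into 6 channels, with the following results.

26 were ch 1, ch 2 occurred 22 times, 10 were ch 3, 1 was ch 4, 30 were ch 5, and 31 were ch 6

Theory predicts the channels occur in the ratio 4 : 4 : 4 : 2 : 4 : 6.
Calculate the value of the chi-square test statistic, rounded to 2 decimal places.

Ratio total = 24. Expected counts: 120×4/24 = 20, 120×4/24 = 20, 120×4/24 = 20, 120×2/24 = 10, 120×4/24 = 20, 120×6/24 = 30.
ch 1: (26 − 20)²/20 = 36/20 = 1.800
ch 2: (22 − 20)²/20 = 4/20 = 0.200
ch 3: (10 − 20)²/20 = 100/20 = 5.000
ch 4: (1 − 10)²/10 = 81/10 = 8.100
ch 5: (30 − 20)²/20 = 100/20 = 5.000
ch 6: (31 − 30)²/30 = 1/30 = 0.033
Sum = 20.13

20.13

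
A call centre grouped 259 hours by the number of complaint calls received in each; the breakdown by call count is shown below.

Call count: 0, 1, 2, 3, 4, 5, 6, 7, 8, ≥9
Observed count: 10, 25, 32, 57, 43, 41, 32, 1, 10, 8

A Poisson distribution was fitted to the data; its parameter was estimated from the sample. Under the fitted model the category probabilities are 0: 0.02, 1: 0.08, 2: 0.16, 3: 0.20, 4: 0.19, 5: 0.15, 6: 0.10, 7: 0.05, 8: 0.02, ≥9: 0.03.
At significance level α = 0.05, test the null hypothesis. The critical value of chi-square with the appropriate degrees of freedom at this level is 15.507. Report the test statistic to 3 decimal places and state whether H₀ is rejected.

Expected counts E_i = n·p_i: 259×0.02 = 5.18, 259×0.08 = 20.72, 259×0.16 = 41.44, 259×0.20 = 51.8, 259×0.19 = 49.21, 259×0.15 = 38.85, 259×0.10 = 25.9, 259×0.05 = 12.95, 259×0.02 = 5.18, 259×0.03 = 7.77.
cat         O        E   (O−E)²/E
0          10     5.18     4.4850
1          25    20.72     0.8841
2          32    41.44     2.1504
3          57     51.8     0.5220
4          43    49.21     0.7837
5          41    38.85     0.1190
6          32     25.9     1.4367
7           1    12.95    11.0272
8          10     5.18     4.4850
≥9          8     7.77     0.0068
Sum = 25.900
df = 8. Since 25.900 > 15.507, we reject H₀.

25.900; reject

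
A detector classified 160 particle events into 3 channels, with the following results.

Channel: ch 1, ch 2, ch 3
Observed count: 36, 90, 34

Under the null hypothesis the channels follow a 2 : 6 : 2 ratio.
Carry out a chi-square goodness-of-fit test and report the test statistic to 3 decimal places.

Ratio total = 10. Expected counts: 160×2/10 = 32, 160×6/10 = 96, 160×2/10 = 32.
ch 1: (36 − 32)²/32 = 16/32 = 0.5000
ch 2: (90 − 96)²/96 = 36/96 = 0.3750
ch 3: (34 − 32)²/32 = 4/32 = 0.1250
Sum = 1.000

1.000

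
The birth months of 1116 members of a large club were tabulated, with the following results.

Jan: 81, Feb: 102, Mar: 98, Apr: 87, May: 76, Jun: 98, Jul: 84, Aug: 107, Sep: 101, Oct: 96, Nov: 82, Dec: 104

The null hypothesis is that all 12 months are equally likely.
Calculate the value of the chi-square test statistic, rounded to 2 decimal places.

Under H₀ each category has probability 1/12, so each expected count is 1116/12 = 93.
Jan: (81 − 93)²/93 = 144/93 = 1.548
Feb: (102 − 93)²/93 = 81/93 = 0.871
Mar: (98 − 93)²/93 = 25/93 = 0.269
Apr: (87 − 93)²/93 = 36/93 = 0.387
May: (76 − 93)²/93 = 289/93 = 3.108
Jun: (98 − 93)²/93 = 25/93 = 0.269
Jul: (84 − 93)²/93 = 81/93 = 0.871
Aug: (107 − 93)²/93 = 196/93 = 2.108
Sep: (101 − 93)²/93 = 64/93 = 0.688
Oct: (96 − 93)²/93 = 9/93 = 0.097
Nov: (82 − 93)²/93 = 121/93 = 1.301
Dec: (104 − 93)²/93 = 121/93 = 1.301
Sum = 12.82

12.82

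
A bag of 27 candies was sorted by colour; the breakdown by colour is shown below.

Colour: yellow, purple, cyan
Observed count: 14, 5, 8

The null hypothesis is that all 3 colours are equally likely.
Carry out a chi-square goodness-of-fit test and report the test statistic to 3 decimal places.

Expected count for each of the 3 categories: 27/3 = 9.
χ² = (14−9)²/9 + (5−9)²/9 + (8−9)²/9
   = 2.7778 + 1.7778 + 0.1111
Sum = 4.667

4.667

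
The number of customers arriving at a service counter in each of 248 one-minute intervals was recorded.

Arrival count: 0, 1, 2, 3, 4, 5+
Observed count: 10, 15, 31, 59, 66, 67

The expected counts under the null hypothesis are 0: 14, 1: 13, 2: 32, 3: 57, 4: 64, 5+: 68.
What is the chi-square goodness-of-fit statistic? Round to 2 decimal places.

1.63

cat         O        E   (O−E)²/E
0          10       14      1.143
1          15       13      0.308
2          31       32      0.031
3          59       57      0.070
4          66       64      0.063
5+         67       68      0.015
Sum = 1.63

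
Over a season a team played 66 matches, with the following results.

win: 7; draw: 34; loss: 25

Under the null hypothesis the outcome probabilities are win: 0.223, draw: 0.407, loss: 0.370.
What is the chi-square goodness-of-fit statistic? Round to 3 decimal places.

Expected counts E_i = n·p_i: 66×0.223 = 14.718, 66×0.407 = 26.862, 66×0.370 = 24.42.
cat         O        E   (O−E)²/E
win         7   14.718     4.0473
draw       34   26.862     1.8968
loss       25    24.42     0.0138
Sum = 5.958

5.958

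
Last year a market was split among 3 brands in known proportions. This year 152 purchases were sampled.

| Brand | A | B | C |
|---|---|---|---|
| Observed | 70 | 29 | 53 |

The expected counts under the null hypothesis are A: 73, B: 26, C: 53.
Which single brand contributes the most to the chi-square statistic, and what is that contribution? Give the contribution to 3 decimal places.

cat         O        E   (O−E)²/E
A          70       73     0.1233
B          29       26     0.3462
C          53       53     0.0000
The largest term is for B: 0.346.

B, 0.346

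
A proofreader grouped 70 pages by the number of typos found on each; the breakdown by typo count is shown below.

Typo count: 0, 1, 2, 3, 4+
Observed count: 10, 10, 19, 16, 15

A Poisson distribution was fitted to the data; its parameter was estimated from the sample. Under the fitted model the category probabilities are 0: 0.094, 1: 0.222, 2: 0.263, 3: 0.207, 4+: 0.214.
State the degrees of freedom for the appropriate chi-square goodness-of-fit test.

There are k = 5 categories and 1 parameter estimated from the data, so df = 5 − 1 − 1 = 3.

3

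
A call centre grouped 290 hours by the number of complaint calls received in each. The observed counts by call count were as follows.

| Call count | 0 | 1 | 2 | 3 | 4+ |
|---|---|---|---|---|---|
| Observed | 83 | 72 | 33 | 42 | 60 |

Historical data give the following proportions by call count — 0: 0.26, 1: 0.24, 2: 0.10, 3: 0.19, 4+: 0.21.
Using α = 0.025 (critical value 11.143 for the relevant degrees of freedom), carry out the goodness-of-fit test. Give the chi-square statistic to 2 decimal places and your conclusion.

Expected counts E_i = n·p_i: 290×0.26 = 75.4, 290×0.24 = 69.6, 290×0.10 = 29, 290×0.19 = 55.1, 290×0.21 = 60.9.
0: (83 − 75.4)²/75.4 = 57.76/75.4 = 0.766
1: (72 − 69.6)²/69.6 = 5.76/69.6 = 0.083
2: (33 − 29)²/29 = 16/29 = 0.552
3: (42 − 55.1)²/55.1 = 171.61/55.1 = 3.115
4+: (60 − 60.9)²/60.9 = 0.81/60.9 = 0.013
Sum = 4.53
df = 4. Since 4.53 < 11.143, we do not reject H₀.

4.53; do not reject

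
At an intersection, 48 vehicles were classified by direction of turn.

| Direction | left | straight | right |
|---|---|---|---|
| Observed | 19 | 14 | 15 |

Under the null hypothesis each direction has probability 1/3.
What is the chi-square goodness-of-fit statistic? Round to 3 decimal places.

Under H₀ each category has probability 1/3, so each expected count is 48/3 = 16.
left: (19 − 16)²/16 = 9/16 = 0.5625
straight: (14 − 16)²/16 = 4/16 = 0.2500
right: (15 − 16)²/16 = 1/16 = 0.0625
Sum = 0.875

0.875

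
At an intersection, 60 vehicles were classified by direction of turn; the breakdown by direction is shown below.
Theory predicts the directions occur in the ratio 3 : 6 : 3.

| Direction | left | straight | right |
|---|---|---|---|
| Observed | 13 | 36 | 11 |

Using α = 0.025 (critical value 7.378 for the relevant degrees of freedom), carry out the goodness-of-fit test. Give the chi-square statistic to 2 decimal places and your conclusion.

Ratio total = 12. Expected counts: 60×3/12 = 15, 60×6/12 = 30, 60×3/12 = 15.
χ² = (13−15)²/15 + (36−30)²/30 + (11−15)²/15
   = 0.267 + 1.200 + 1.067
Sum = 2.53
df = 2. Since 2.53 < 7.378, we do not reject H₀.

2.53; do not reject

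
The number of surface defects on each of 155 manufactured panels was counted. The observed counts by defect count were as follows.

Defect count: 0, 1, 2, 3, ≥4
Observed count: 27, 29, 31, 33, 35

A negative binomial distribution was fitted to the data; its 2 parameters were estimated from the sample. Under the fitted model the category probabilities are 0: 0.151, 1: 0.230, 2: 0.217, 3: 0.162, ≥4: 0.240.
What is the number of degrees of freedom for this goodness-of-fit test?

There are k = 5 categories and 2 parameters estimated from the data, so df = 5 − 1 − 2 = 2.

2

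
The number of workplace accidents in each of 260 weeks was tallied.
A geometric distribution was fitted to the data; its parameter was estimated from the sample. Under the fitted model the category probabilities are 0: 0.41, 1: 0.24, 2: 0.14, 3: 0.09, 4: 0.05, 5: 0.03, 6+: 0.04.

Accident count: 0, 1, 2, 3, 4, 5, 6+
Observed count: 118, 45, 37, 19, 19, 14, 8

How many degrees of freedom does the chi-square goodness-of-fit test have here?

There are k = 7 categories and 1 parameter estimated from the data, so df = 7 − 1 − 1 = 5.

5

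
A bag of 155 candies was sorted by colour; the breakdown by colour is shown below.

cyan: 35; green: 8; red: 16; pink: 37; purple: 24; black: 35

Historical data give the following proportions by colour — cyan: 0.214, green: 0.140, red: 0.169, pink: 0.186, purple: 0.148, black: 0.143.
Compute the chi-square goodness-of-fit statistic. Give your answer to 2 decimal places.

22.51

Expected counts E_i = n·p_i: 155×0.214 = 33.17, 155×0.140 = 21.7, 155×0.169 = 26.195, 155×0.186 = 28.83, 155×0.148 = 22.94, 155×0.143 = 22.165.
χ² = (35−33.17)²/33.17 + (8−21.7)²/21.7 + (16−26.195)²/26.195 + (37−28.83)²/28.83 + (24−22.94)²/22.94 + (35−22.165)²/22.165
   = 0.101 + 8.649 + 3.968 + 2.315 + 0.049 + 7.432
Sum = 22.51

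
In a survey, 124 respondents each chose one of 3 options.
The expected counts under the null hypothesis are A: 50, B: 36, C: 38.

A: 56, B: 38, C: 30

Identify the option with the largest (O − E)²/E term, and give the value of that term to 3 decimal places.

χ² = (56−50)²/50 + (38−36)²/36 + (30−38)²/38
   = 0.7200 + 0.1111 + 1.6842
The largest term is for C: 1.684.

C, 1.684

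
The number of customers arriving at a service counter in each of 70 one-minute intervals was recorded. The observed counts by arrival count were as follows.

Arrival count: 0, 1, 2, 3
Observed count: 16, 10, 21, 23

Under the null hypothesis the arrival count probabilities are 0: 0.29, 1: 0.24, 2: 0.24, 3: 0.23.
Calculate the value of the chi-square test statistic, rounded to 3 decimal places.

Expected counts E_i = n·p_i: 70×0.29 = 20.3, 70×0.24 = 16.8, 70×0.24 = 16.8, 70×0.23 = 16.1.
cat         O        E   (O−E)²/E
0          16     20.3     0.9108
1          10     16.8     2.7524
2          21     16.8     1.0500
3          23     16.1     2.9571
Sum = 7.670

7.670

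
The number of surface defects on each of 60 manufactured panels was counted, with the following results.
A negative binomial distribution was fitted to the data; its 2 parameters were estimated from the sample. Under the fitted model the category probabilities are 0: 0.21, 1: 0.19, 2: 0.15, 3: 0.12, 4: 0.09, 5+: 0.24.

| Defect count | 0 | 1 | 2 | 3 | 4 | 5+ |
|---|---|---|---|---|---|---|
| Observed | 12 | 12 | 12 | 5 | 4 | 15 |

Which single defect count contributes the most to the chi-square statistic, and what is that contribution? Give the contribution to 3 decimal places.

Expected counts E_i = n·p_i: 60×0.21 = 12.6, 60×0.19 = 11.4, 60×0.15 = 9, 60×0.12 = 7.2, 60×0.09 = 5.4, 60×0.24 = 14.4.
cat         O        E   (O−E)²/E
0          12     12.6     0.0286
1          12     11.4     0.0316
2          12        9     1.0000
3           5      7.2     0.6722
4           4      5.4     0.3630
5+         15     14.4     0.0250
The largest term is for 2: 1.000.

2, 1.000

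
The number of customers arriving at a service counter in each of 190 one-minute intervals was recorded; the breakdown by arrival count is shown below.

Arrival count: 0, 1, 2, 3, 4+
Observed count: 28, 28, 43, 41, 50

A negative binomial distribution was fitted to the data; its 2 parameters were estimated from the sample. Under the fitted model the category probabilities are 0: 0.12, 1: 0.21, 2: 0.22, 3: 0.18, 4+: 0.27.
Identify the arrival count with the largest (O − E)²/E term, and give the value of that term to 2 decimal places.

1, 3.55

Expected counts E_i = n·p_i: 190×0.12 = 22.8, 190×0.21 = 39.9, 190×0.22 = 41.8, 190×0.18 = 34.2, 190×0.27 = 51.3.
χ² = (28−22.8)²/22.8 + (28−39.9)²/39.9 + (43−41.8)²/41.8 + (41−34.2)²/34.2 + (50−51.3)²/51.3
   = 1.186 + 3.549 + 0.034 + 1.352 + 0.033
The largest term is for 1: 3.55.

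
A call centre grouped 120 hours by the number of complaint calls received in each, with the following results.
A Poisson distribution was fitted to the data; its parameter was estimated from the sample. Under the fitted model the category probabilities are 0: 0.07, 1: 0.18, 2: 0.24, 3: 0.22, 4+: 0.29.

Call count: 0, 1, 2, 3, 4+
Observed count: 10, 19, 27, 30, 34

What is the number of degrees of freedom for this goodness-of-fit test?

3

There are k = 5 categories and 1 parameter estimated from the data, so df = 5 − 1 − 1 = 3.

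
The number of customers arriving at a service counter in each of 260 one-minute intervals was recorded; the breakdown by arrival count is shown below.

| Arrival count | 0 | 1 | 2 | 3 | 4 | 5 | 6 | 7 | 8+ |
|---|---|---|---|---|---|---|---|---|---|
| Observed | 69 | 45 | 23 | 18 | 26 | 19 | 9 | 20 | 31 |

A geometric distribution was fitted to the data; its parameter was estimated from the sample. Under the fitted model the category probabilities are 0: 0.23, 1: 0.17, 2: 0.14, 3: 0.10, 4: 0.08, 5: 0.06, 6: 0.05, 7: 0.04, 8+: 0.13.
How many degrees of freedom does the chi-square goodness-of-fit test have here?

7

There are k = 9 categories and 1 parameter estimated from the data, so df = 9 − 1 − 1 = 7.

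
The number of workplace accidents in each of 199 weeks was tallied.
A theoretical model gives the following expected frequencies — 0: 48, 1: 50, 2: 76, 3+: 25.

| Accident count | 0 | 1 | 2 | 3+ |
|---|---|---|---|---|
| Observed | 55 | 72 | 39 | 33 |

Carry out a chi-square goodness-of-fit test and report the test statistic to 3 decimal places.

31.274

0: (55 − 48)²/48 = 49/48 = 1.0208
1: (72 − 50)²/50 = 484/50 = 9.6800
2: (39 − 76)²/76 = 1369/76 = 18.0132
3+: (33 − 25)²/25 = 64/25 = 2.5600
Sum = 31.274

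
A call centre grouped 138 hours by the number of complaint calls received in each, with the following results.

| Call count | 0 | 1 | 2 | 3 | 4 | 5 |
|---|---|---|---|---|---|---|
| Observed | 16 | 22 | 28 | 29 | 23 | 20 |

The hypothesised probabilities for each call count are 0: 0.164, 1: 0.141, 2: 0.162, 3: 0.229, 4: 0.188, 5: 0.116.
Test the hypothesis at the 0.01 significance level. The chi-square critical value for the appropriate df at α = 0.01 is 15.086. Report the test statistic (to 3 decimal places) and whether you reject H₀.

5.244; do not reject

Expected counts E_i = n·p_i: 138×0.164 = 22.632, 138×0.141 = 19.458, 138×0.162 = 22.356, 138×0.229 = 31.602, 138×0.188 = 25.944, 138×0.116 = 16.008.
cat         O        E   (O−E)²/E
0          16   22.632     1.9434
1          22   19.458     0.3321
2          28   22.356     1.4249
3          29   31.602     0.2142
4          23   25.944     0.3341
5          20   16.008     0.9955
Sum = 5.244
df = 5. Since 5.244 < 15.086, we do not reject H₀.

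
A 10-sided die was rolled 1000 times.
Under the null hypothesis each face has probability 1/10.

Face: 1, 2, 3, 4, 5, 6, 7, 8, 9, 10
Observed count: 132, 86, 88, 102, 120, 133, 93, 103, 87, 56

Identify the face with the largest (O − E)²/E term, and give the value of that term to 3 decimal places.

Under H₀ each category has probability 1/10, so each expected count is 1000/10 = 100.
χ² = (132−100)²/100 + (86−100)²/100 + (88−100)²/100 + (102−100)²/100 + (120−100)²/100 + (133−100)²/100 + (93−100)²/100 + (103−100)²/100 + (87−100)²/100 + (56−100)²/100
   = 10.2400 + 1.9600 + 1.4400 + 0.0400 + 4.0000 + 10.8900 + 0.4900 + 0.0900 + 1.6900 + 19.3600
The largest term is for 10: 19.360.

10, 19.360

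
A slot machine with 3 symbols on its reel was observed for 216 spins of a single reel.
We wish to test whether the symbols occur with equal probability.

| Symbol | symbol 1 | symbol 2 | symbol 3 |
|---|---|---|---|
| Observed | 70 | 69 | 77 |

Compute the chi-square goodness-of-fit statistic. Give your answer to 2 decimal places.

Expected count for each of the 3 categories: 216/3 = 72.
symbol 1: (70 − 72)²/72 = 4/72 = 0.056
symbol 2: (69 − 72)²/72 = 9/72 = 0.125
symbol 3: (77 − 72)²/72 = 25/72 = 0.347
Sum = 0.53

0.53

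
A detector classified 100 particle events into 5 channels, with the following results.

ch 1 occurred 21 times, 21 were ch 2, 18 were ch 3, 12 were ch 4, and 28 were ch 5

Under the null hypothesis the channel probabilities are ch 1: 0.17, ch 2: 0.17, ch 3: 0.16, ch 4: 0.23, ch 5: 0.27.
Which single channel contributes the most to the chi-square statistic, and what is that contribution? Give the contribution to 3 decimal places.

Expected counts E_i = n·p_i: 100×0.17 = 17, 100×0.17 = 17, 100×0.16 = 16, 100×0.23 = 23, 100×0.27 = 27.
ch 1: (21 − 17)²/17 = 16/17 = 0.9412
ch 2: (21 − 17)²/17 = 16/17 = 0.9412
ch 3: (18 − 16)²/16 = 4/16 = 0.2500
ch 4: (12 − 23)²/23 = 121/23 = 5.2609
ch 5: (28 − 27)²/27 = 1/27 = 0.0370
The largest term is for ch 4: 5.261.

ch 4, 5.261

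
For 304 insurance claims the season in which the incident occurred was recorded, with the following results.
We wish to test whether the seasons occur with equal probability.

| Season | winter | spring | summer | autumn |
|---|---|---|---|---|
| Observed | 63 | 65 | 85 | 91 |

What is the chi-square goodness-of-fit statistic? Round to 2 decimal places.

7.84

Under H₀ each category has probability 1/4, so each expected count is 304/4 = 76.
cat         O        E   (O−E)²/E
winter     63       76      2.224
spring     65       76      1.592
summer     85       76      1.066
autumn     91       76      2.961
Sum = 7.84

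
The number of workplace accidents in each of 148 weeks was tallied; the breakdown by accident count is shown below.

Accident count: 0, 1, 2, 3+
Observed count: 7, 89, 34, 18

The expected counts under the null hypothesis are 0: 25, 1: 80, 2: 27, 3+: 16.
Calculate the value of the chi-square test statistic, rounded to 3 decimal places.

16.037

χ² = (7−25)²/25 + (89−80)²/80 + (34−27)²/27 + (18−16)²/16
   = 12.9600 + 1.0125 + 1.8148 + 0.2500
Sum = 16.037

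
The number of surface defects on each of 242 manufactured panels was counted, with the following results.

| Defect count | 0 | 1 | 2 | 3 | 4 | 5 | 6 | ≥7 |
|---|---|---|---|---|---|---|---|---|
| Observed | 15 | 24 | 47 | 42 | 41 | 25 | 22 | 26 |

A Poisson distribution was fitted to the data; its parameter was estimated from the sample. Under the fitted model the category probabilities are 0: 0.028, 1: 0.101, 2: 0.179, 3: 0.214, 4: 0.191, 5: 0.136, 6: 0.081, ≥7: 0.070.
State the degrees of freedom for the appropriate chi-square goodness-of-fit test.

6

There are k = 8 categories and 1 parameter estimated from the data, so df = 8 − 1 − 1 = 6.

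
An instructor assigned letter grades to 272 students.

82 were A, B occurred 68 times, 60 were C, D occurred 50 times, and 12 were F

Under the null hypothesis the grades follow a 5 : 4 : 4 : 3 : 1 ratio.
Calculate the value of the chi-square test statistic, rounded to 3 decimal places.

Ratio total = 17. Expected counts: 272×5/17 = 80, 272×4/17 = 64, 272×4/17 = 64, 272×3/17 = 48, 272×1/17 = 16.
cat         O        E   (O−E)²/E
A          82       80     0.0500
B          68       64     0.2500
C          60       64     0.2500
D          50       48     0.0833
F          12       16     1.0000
Sum = 1.633

1.633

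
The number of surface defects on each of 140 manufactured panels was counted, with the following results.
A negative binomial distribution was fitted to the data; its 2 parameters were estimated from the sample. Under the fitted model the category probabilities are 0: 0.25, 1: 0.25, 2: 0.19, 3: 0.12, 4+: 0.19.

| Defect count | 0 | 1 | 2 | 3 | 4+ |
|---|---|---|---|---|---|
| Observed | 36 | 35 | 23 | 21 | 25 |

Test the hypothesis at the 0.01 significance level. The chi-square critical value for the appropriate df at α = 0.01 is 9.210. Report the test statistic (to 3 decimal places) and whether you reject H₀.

1.662; do not reject

Expected counts E_i = n·p_i: 140×0.25 = 35, 140×0.25 = 35, 140×0.19 = 26.6, 140×0.12 = 16.8, 140×0.19 = 26.6.
0: (36 − 35)²/35 = 1/35 = 0.0286
1: (35 − 35)²/35 = 0/35 = 0.0000
2: (23 − 26.6)²/26.6 = 12.96/26.6 = 0.4872
3: (21 − 16.8)²/16.8 = 17.64/16.8 = 1.0500
4+: (25 − 26.6)²/26.6 = 2.56/26.6 = 0.0962
Sum = 1.662
df = 2. Since 1.662 < 9.210, we do not reject H₀.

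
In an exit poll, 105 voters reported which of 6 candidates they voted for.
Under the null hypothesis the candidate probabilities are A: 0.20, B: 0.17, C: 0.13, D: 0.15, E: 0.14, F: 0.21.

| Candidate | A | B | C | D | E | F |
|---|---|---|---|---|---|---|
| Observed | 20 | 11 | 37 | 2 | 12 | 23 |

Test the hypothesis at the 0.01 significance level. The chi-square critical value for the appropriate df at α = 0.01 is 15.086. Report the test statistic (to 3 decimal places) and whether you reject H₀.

Expected counts E_i = n·p_i: 105×0.20 = 21, 105×0.17 = 17.85, 105×0.13 = 13.65, 105×0.15 = 15.75, 105×0.14 = 14.7, 105×0.21 = 22.05.
A: (20 − 21)²/21 = 1/21 = 0.0476
B: (11 − 17.85)²/17.85 = 46.9225/17.85 = 2.6287
C: (37 − 13.65)²/13.65 = 545.2225/13.65 = 39.9430
D: (2 − 15.75)²/15.75 = 189.0625/15.75 = 12.0040
E: (12 − 14.7)²/14.7 = 7.29/14.7 = 0.4959
F: (23 − 22.05)²/22.05 = 0.9025/22.05 = 0.0409
Sum = 55.160
df = 5. Since 55.160 > 15.086, we reject H₀.

55.160; reject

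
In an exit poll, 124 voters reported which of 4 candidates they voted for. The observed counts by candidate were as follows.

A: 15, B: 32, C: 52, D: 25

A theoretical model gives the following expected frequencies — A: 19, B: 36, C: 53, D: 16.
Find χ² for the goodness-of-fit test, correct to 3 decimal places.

cat         O        E   (O−E)²/E
A          15       19     0.8421
B          32       36     0.4444
C          52       53     0.0189
D          25       16     5.0625
Sum = 6.368

6.368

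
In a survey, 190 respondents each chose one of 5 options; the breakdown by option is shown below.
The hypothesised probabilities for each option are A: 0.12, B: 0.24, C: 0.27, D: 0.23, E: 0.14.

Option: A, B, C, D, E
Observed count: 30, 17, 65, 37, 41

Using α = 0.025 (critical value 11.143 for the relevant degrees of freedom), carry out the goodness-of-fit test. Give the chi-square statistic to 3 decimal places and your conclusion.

Expected counts E_i = n·p_i: 190×0.12 = 22.8, 190×0.24 = 45.6, 190×0.27 = 51.3, 190×0.23 = 43.7, 190×0.14 = 26.6.
χ² = (30−22.8)²/22.8 + (17−45.6)²/45.6 + (65−51.3)²/51.3 + (37−43.7)²/43.7 + (41−26.6)²/26.6
   = 2.2737 + 17.9377 + 3.6587 + 1.0272 + 7.7955
Sum = 32.693
df = 4. Since 32.693 > 11.143, we reject H₀.

32.693; reject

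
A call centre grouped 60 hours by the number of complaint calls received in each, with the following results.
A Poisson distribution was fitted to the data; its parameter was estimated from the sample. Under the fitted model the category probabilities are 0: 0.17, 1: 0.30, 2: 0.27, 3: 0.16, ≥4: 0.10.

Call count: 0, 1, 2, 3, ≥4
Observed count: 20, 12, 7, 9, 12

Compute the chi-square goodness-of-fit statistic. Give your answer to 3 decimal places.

Expected counts E_i = n·p_i: 60×0.17 = 10.2, 60×0.30 = 18, 60×0.27 = 16.2, 60×0.16 = 9.6, 60×0.10 = 6.
χ² = (20−10.2)²/10.2 + (12−18)²/18 + (7−16.2)²/16.2 + (9−9.6)²/9.6 + (12−6)²/6
   = 9.4157 + 2.0000 + 5.2247 + 0.0375 + 6.0000
Sum = 22.678

22.678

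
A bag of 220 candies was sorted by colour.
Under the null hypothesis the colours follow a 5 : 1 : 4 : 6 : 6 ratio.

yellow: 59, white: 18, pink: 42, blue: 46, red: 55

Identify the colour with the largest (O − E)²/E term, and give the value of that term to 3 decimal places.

white, 6.400

Ratio total = 22. Expected counts: 220×5/22 = 50, 220×1/22 = 10, 220×4/22 = 40, 220×6/22 = 60, 220×6/22 = 60.
cat         O        E   (O−E)²/E
yellow     59       50     1.6200
white      18       10     6.4000
pink       42       40     0.1000
blue       46       60     3.2667
red        55       60     0.4167
The largest term is for white: 6.400.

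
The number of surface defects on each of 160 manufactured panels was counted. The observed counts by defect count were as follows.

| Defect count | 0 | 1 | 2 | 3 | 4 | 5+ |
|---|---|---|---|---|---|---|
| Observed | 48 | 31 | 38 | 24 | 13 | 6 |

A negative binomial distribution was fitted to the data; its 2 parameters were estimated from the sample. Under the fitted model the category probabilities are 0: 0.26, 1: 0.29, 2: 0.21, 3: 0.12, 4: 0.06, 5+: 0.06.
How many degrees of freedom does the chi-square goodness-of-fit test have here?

There are k = 6 categories and 2 parameters estimated from the data, so df = 6 − 1 − 2 = 3.

3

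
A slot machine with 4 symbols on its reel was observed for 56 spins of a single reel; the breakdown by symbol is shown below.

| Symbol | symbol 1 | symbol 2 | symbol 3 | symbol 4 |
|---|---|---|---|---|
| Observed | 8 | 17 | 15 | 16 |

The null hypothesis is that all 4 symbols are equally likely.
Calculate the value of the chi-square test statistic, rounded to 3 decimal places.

3.571

Expected count for each of the 4 categories: 56/4 = 14.
χ² = (8−14)²/14 + (17−14)²/14 + (15−14)²/14 + (16−14)²/14
   = 2.5714 + 0.6429 + 0.0714 + 0.2857
Sum = 3.571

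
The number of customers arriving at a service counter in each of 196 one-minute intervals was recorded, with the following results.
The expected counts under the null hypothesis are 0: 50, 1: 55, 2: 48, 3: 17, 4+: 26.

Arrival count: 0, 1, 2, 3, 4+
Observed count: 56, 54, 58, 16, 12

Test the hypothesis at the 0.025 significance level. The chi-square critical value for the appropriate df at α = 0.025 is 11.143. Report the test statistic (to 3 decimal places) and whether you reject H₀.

0: (56 − 50)²/50 = 36/50 = 0.7200
1: (54 − 55)²/55 = 1/55 = 0.0182
2: (58 − 48)²/48 = 100/48 = 2.0833
3: (16 − 17)²/17 = 1/17 = 0.0588
4+: (12 − 26)²/26 = 196/26 = 7.5385
Sum = 10.419
df = 4. Since 10.419 < 11.143, we do not reject H₀.

10.419; do not reject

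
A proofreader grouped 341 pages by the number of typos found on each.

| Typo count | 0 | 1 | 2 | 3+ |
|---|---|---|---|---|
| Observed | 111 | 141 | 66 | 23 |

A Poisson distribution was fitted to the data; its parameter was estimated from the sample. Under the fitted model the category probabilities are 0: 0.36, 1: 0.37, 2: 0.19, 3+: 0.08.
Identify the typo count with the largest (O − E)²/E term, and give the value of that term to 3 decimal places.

Expected counts E_i = n·p_i: 341×0.36 = 122.76, 341×0.37 = 126.17, 341×0.19 = 64.79, 341×0.08 = 27.28.
χ² = (111−122.76)²/122.76 + (141−126.17)²/126.17 + (66−64.79)²/64.79 + (23−27.28)²/27.28
   = 1.1266 + 1.7431 + 0.0226 + 0.6715
The largest term is for 1: 1.743.

1, 1.743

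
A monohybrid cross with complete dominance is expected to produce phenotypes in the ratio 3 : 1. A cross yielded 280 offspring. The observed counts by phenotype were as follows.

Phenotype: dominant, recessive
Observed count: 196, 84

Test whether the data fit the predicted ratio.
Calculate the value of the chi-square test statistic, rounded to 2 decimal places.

3.73

Ratio total = 4. Expected counts: 280×3/4 = 210, 280×1/4 = 70.
cat            O        E   (O−E)²/E
dominant     196      210      0.933
recessive     84       70      2.800
Sum = 3.73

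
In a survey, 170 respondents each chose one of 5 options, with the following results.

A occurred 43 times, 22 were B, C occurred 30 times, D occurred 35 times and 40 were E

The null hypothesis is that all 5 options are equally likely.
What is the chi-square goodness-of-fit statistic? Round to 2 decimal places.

8.18

Expected count for each of the 5 categories: 170/5 = 34.
A: (43 − 34)²/34 = 81/34 = 2.382
B: (22 − 34)²/34 = 144/34 = 4.235
C: (30 − 34)²/34 = 16/34 = 0.471
D: (35 − 34)²/34 = 1/34 = 0.029
E: (40 − 34)²/34 = 36/34 = 1.059
Sum = 8.18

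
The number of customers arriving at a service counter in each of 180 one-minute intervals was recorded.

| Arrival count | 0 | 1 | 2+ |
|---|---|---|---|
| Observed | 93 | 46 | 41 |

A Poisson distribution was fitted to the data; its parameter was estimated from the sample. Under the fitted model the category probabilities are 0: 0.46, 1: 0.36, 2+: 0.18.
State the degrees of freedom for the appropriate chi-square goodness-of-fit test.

1

There are k = 3 categories and 1 parameter estimated from the data, so df = 3 − 1 − 1 = 1.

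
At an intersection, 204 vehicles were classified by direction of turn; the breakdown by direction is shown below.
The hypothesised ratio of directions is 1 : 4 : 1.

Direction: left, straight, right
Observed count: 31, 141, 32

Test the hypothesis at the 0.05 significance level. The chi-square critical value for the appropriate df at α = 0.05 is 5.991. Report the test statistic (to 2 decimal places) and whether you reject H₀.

0.57; do not reject

Ratio total = 6. Expected counts: 204×1/6 = 34, 204×4/6 = 136, 204×1/6 = 34.
cat           O        E   (O−E)²/E
left         31       34      0.265
straight    141      136      0.184
right        32       34      0.118
Sum = 0.57
df = 2. Since 0.57 < 5.991, we do not reject H₀.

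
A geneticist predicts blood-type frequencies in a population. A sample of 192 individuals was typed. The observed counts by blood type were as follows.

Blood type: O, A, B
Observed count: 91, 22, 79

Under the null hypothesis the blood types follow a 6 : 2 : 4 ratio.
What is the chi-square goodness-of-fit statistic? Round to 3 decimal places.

Ratio total = 12. Expected counts: 192×6/12 = 96, 192×2/12 = 32, 192×4/12 = 64.
O: (91 − 96)²/96 = 25/96 = 0.2604
A: (22 − 32)²/32 = 100/32 = 3.1250
B: (79 − 64)²/64 = 225/64 = 3.5156
Sum = 6.901

6.901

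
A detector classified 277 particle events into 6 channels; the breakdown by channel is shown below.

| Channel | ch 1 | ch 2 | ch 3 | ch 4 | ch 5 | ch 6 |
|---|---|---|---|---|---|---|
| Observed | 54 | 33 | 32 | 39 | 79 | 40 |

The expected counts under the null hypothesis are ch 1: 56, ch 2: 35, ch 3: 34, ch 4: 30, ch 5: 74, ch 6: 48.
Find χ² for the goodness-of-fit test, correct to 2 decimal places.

cat         O        E   (O−E)²/E
ch 1       54       56      0.071
ch 2       33       35      0.114
ch 3       32       34      0.118
ch 4       39       30      2.700
ch 5       79       74      0.338
ch 6       40       48      1.333
Sum = 4.67

4.67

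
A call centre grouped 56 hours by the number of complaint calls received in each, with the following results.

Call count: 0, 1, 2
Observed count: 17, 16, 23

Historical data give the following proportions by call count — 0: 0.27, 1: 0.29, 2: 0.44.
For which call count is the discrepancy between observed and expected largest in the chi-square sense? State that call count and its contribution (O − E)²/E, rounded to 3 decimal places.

0, 0.234

Expected counts E_i = n·p_i: 56×0.27 = 15.12, 56×0.29 = 16.24, 56×0.44 = 24.64.
cat         O        E   (O−E)²/E
0          17    15.12     0.2338
1          16    16.24     0.0035
2          23    24.64     0.1092
The largest term is for 0: 0.234.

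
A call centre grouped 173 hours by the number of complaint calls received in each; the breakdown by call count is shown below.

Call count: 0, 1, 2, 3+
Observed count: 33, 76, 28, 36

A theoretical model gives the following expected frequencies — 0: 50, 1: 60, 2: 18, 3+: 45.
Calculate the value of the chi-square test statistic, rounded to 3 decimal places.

χ² = (33−50)²/50 + (76−60)²/60 + (28−18)²/18 + (36−45)²/45
   = 5.7800 + 4.2667 + 5.5556 + 1.8000
Sum = 17.402

17.402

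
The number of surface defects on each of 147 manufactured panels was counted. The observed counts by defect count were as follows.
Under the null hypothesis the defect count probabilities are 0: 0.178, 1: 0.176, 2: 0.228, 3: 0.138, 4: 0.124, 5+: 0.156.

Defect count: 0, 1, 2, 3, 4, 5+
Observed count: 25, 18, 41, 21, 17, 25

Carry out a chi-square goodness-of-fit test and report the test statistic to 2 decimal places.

Expected counts E_i = n·p_i: 147×0.178 = 26.166, 147×0.176 = 25.872, 147×0.228 = 33.516, 147×0.138 = 20.286, 147×0.124 = 18.228, 147×0.156 = 22.932.
χ² = (25−26.166)²/26.166 + (18−25.872)²/25.872 + (41−33.516)²/33.516 + (21−20.286)²/20.286 + (17−18.228)²/18.228 + (25−22.932)²/22.932
   = 0.052 + 2.395 + 1.671 + 0.025 + 0.083 + 0.186
Sum = 4.41

4.41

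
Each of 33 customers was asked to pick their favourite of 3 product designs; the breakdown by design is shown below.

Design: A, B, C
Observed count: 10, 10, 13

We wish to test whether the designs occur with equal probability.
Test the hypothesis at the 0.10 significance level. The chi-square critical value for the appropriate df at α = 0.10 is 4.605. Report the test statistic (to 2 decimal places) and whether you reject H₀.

Under H₀ each category has probability 1/3, so each expected count is 33/3 = 11.
A: (10 − 11)²/11 = 1/11 = 0.091
B: (10 − 11)²/11 = 1/11 = 0.091
C: (13 − 11)²/11 = 4/11 = 0.364
Sum = 0.55
df = 2. Since 0.55 < 4.605, we do not reject H₀.

0.55; do not reject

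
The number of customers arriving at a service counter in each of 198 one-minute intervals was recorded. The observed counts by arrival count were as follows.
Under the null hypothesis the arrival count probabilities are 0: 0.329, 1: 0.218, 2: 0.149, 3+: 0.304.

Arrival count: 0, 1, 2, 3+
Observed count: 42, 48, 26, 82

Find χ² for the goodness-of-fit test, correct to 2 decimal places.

17.08

Expected counts E_i = n·p_i: 198×0.329 = 65.142, 198×0.218 = 43.164, 198×0.149 = 29.502, 198×0.304 = 60.192.
χ² = (42−65.142)²/65.142 + (48−43.164)²/43.164 + (26−29.502)²/29.502 + (82−60.192)²/60.192
   = 8.221 + 0.542 + 0.416 + 7.901
Sum = 17.08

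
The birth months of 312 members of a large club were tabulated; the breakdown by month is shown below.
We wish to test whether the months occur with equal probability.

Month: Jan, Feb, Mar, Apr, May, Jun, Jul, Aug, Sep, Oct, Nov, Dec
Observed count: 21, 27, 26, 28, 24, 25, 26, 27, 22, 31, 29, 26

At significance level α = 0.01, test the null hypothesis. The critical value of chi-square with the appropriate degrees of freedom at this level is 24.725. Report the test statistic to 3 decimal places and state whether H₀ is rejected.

Expected count for each of the 12 categories: 312/12 = 26.
Jan: (21 − 26)²/26 = 25/26 = 0.9615
Feb: (27 − 26)²/26 = 1/26 = 0.0385
Mar: (26 − 26)²/26 = 0/26 = 0.0000
Apr: (28 − 26)²/26 = 4/26 = 0.1538
May: (24 − 26)²/26 = 4/26 = 0.1538
Jun: (25 − 26)²/26 = 1/26 = 0.0385
Jul: (26 − 26)²/26 = 0/26 = 0.0000
Aug: (27 − 26)²/26 = 1/26 = 0.0385
Sep: (22 − 26)²/26 = 16/26 = 0.6154
Oct: (31 − 26)²/26 = 25/26 = 0.9615
Nov: (29 − 26)²/26 = 9/26 = 0.3462
Dec: (26 − 26)²/26 = 0/26 = 0.0000
Sum = 3.308
df = 11. Since 3.308 < 24.725, we do not reject H₀.

3.308; do not reject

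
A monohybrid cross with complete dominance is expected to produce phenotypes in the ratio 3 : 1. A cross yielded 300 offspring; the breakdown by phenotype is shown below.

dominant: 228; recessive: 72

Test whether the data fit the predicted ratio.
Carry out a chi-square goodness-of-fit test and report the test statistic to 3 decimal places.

Ratio total = 4. Expected counts: 300×3/4 = 225, 300×1/4 = 75.
χ² = (228−225)²/225 + (72−75)²/75
   = 0.0400 + 0.1200
Sum = 0.160

0.160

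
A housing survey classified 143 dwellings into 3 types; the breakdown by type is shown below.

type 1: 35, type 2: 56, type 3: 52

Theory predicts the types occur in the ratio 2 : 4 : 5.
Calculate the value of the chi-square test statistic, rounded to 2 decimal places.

Ratio total = 11. Expected counts: 143×2/11 = 26, 143×4/11 = 52, 143×5/11 = 65.
cat         O        E   (O−E)²/E
type 1     35       26      3.115
type 2     56       52      0.308
type 3     52       65      2.600
Sum = 6.02

6.02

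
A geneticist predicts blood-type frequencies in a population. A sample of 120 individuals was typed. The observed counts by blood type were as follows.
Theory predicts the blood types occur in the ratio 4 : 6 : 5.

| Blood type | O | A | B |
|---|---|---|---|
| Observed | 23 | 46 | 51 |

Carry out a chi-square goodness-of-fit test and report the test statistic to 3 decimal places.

Ratio total = 15. Expected counts: 120×4/15 = 32, 120×6/15 = 48, 120×5/15 = 40.
O: (23 − 32)²/32 = 81/32 = 2.5313
A: (46 − 48)²/48 = 4/48 = 0.0833
B: (51 − 40)²/40 = 121/40 = 3.0250
Sum = 5.640

5.640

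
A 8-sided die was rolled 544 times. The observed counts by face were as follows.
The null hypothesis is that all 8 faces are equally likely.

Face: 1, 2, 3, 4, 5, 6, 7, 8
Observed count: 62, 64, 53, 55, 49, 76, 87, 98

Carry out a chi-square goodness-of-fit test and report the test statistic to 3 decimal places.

Expected count for each of the 8 categories: 544/8 = 68.
cat         O        E   (O−E)²/E
1          62       68     0.5294
2          64       68     0.2353
3          53       68     3.3088
4          55       68     2.4853
5          49       68     5.3088
6          76       68     0.9412
7          87       68     5.3088
8          98       68    13.2353
Sum = 31.353

31.353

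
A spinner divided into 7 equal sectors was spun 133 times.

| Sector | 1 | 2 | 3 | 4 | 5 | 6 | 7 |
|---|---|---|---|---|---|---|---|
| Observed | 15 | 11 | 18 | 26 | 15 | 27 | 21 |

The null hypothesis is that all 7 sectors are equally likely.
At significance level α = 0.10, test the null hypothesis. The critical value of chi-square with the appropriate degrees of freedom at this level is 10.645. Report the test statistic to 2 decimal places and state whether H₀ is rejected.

11.26; reject

Under H₀ each category has probability 1/7, so each expected count is 133/7 = 19.
χ² = (15−19)²/19 + (11−19)²/19 + (18−19)²/19 + (26−19)²/19 + (15−19)²/19 + (27−19)²/19 + (21−19)²/19
   = 0.842 + 3.368 + 0.053 + 2.579 + 0.842 + 3.368 + 0.211
Sum = 11.26
df = 6. Since 11.26 > 10.645, we reject H₀.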